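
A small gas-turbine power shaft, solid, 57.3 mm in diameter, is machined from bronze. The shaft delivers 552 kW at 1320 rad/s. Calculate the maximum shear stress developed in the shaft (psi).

ω = 1320 rad/s, so T = P/ω = 552×10³ / 1320 = 418.2 N·m.
J = πd⁴/32 = π(0.0573)⁴/32 = 1.058×10^-6 m⁴.
τ_max = T·r/J = 418.2 × 0.0286 / 1.058×10^-6 = 1.132×10^7 Pa.

1640 psi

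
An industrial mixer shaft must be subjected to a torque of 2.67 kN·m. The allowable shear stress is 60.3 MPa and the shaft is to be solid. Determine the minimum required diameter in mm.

60.9 mm

For a solid shaft τ_max = 16T/(πd³), so d = (16T/(π τ_allow))^(1/3) = (16·2670/(π·6.03×10^7))^(1/3) = 0.06087 m.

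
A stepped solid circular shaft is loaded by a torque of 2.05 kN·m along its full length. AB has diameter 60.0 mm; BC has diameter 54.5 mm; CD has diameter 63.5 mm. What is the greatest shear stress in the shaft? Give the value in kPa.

Under the same torque, τ_max = 16T/(πd³) is largest where d is smallest — segment BC (d = 54.5 mm).
τ_max = 16·2050/(π·(0.0545)³) = 6.450×10^7 Pa.

64500 kPa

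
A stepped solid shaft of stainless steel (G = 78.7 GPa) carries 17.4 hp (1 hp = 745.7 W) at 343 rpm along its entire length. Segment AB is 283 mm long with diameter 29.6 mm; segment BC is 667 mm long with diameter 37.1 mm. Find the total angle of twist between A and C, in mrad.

ω = 2π·343/60 = 35.92 rad/s, so T = P/ω = 17.4×745.7 / 35.92 = 361.2 N·m.
J_AB = π(0.0296)⁴/32 = 7.54×10^-8 m⁴; J_BC = π(0.0371)⁴/32 = 1.86×10^-7 m⁴.
θ = (T/G)·Σ L_i/J_i = (361.2/78.7×10⁹)·(0.283/7.54×10^-8 + 0.667/1.86×10^-7) = 0.03370 rad.

33.7 mrad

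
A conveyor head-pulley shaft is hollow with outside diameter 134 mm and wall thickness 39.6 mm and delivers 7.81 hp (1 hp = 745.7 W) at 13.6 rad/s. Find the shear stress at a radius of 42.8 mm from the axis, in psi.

ω = 13.6 rad/s, so T = P/ω = 7.81×745.7 / 13.60 = 428.2 N·m.
J = π(d_o⁴ − d_i⁴)/32 = π(0.134⁴ − 0.0548⁴)/32 = 3.077×10^-5 m⁴.
Shear stress varies linearly with radius: τ = T·r/J = 428.2 × 0.0428 / 3.077×10^-5 = 5.957×10^5 Pa.

86.4 psi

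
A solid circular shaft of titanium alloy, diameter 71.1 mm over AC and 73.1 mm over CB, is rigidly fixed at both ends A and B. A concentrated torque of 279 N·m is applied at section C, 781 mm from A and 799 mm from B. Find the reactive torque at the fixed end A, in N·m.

Compatibility: T_A·a/J_AC = T_B·b/J_CB with T_A + T_B = T₀.
J_AC = 2.51×10^-6 m⁴, J_CB = 2.80×10^-6 m⁴, so T_A = T₀·(J_AC/a)/((J_AC/a)+(J_CB/b)) = 133.4 N·m, T_B = 145.6 N·m.

133 N·m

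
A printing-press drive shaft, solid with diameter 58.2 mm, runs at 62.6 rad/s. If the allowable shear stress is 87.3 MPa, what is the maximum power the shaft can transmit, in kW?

J = πd⁴/32 = π(0.0582)⁴/32 = 1.126×10^-6 m⁴.
T_max = τ_allow·J/r = 8.73×10^7 × 1.126×10^-6 / 0.0291 = 3379 N·m.
ω = 62.6 rad/s, so P_max = T_max·ω = 2.115×10^5 W.

212 kW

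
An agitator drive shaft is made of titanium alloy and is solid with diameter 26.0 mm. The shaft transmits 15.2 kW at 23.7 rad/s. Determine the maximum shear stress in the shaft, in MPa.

186 MPa

ω = 23.7 rad/s, so T = P/ω = 15.2×10³ / 23.70 = 641.4 N·m.
J = πd⁴/32 = π(0.0260)⁴/32 = 4.486×10^-8 m⁴.
τ_max = T·r/J = 641.4 × 0.0130 / 4.486×10^-8 = 1.858×10^8 Pa.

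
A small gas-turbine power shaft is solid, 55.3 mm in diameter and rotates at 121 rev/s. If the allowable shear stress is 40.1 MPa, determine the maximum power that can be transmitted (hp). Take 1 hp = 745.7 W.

1360 hp

J = πd⁴/32 = π(0.0553)⁴/32 = 9.181×10^-7 m⁴.
T_max = τ_allow·J/r = 4.01×10^7 × 9.181×10^-7 / 0.0276 = 1332 N·m.
ω = 2π·121 = 760.3 rad/s, so P_max = T_max·ω = 1.012×10^6 W.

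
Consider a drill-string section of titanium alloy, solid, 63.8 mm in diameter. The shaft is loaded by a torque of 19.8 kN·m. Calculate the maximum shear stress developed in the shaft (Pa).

J = πd⁴/32 = π(0.0638)⁴/32 = 1.627×10^-6 m⁴.
τ_max = T·r/J = 19800 × 0.0319 / 1.627×10^-6 = 3.883×10^8 Pa.

3.88e8 Pa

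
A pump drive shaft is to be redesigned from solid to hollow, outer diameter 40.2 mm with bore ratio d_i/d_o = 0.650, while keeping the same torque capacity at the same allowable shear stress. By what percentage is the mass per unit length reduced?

34.2 %

Equal τ_max and T ⇒ the solid shaft needs d_s³ = d_o³(1−k⁴), so d_s = 40.2·(1−0.650⁴)^(1/3) = 37.65 mm.
Area ratio A_h/A_s = d_o²(1−k²)/d_s² = (1−k²)/(1−k⁴)^(2/3) = 0.6584.
Mass saving = 1 − 0.6584 = 34.2 %.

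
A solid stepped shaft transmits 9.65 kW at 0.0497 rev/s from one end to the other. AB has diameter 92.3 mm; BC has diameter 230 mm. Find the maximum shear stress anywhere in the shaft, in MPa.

ω = 2π·0.0497 = 0.3123 rad/s, so T = P/ω = 9.65×10³ / 0.3123 = 30900 N·m.
Under the same torque, τ_max = 16T/(πd³) is largest where d is smallest — segment AB (d = 92.3 mm).
τ_max = 16·30900/(π·(0.0923)³) = 2.002×10^8 Pa.

200 MPa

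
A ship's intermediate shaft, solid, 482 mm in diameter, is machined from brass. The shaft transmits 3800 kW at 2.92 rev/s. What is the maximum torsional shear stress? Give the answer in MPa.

ω = 2π·2.92 = 18.35 rad/s, so T = P/ω = 3800×10³ / 18.35 = 207100 N·m.
J = πd⁴/32 = π(0.482)⁴/32 = 5.299×10^-3 m⁴.
τ_max = T·r/J = 207100 × 0.241 / 5.299×10^-3 = 9.420×10^6 Pa.

9.42 MPa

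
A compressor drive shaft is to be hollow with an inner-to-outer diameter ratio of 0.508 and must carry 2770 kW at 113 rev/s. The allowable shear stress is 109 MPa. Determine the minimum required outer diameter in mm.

58.0 mm

ω = 2π·113 = 710.0 rad/s, so T = P/ω = 2770×10³ / 710.0 = 3901 N·m.
For a hollow shaft with d_i/d_o = 0.508: τ_max = 16T/(π d_o³ (1−k⁴)), so d_o = [16T/(π τ_allow (1−k⁴))]^(1/3) = [16·3901/(π·1.09×10^8·0.9334)]^(1/3) = 0.05802 m.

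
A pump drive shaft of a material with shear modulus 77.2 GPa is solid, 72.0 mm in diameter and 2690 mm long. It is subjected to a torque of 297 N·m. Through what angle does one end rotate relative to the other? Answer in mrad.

3.92 mrad

J = πd⁴/32 = π(0.0720)⁴/32 = 2.638×10^-6 m⁴.
θ = T·L/(G·J) = 297.0 × 2.69 / (77.2×10⁹ × 2.638×10^-6) = 3.922×10^-3 rad.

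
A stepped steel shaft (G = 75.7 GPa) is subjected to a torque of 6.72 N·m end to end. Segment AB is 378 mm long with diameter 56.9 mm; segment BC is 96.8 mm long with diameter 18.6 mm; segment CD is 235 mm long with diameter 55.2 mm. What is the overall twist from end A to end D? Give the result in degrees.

0.0451°

J_AB = π(0.0569)⁴/32 = 1.03×10^-6 m⁴; J_BC = π(0.0186)⁴/32 = 1.18×10^-8 m⁴; J_CD = π(0.0552)⁴/32 = 9.11×10^-7 m⁴.
θ = (T/G)·Σ L_i/J_i = (6.720/75.7×10⁹)·(0.378/1.03×10^-6 + 0.0968/1.18×10^-8 + 0.235/9.11×10^-7) = 7.868×10^-4 rad.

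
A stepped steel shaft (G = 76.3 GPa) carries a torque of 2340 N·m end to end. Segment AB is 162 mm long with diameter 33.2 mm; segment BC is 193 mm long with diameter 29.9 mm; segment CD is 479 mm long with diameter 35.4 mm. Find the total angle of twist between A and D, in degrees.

12.2°

J_AB = π(0.0332)⁴/32 = 1.19×10^-7 m⁴; J_BC = π(0.0299)⁴/32 = 7.85×10^-8 m⁴; J_CD = π(0.0354)⁴/32 = 1.54×10^-7 m⁴.
θ = (T/G)·Σ L_i/J_i = (2340/76.3×10⁹)·(0.162/1.19×10^-7 + 0.193/7.85×10^-8 + 0.479/1.54×10^-7) = 0.2124 rad.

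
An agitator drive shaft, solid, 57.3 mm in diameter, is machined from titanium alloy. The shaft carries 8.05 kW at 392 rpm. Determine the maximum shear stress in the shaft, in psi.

ω = 2π·392/60 = 41.05 rad/s, so T = P/ω = 8.05×10³ / 41.05 = 196.1 N·m.
J = πd⁴/32 = π(0.0573)⁴/32 = 1.058×10^-6 m⁴.
τ_max = T·r/J = 196.1 × 0.0286 / 1.058×10^-6 = 5.309×10^6 Pa.

770 psi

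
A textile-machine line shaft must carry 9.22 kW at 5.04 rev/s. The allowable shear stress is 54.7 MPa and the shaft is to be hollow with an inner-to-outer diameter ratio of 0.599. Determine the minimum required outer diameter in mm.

31.5 mm

ω = 2π·5.04 = 31.67 rad/s, so T = P/ω = 9.22×10³ / 31.67 = 291.2 N·m.
For a hollow shaft with d_i/d_o = 0.599: τ_max = 16T/(π d_o³ (1−k⁴)), so d_o = [16T/(π τ_allow (1−k⁴))]^(1/3) = [16·291.2/(π·5.47×10^7·0.8713)]^(1/3) = 0.03145 m.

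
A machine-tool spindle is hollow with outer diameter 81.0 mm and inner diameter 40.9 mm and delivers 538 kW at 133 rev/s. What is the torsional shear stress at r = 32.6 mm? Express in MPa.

ω = 2π·133 = 835.7 rad/s, so T = P/ω = 538×10³ / 835.7 = 643.8 N·m.
J = π(d_o⁴ − d_i⁴)/32 = π(0.0810⁴ − 0.0409⁴)/32 = 3.951×10^-6 m⁴.
Shear stress varies linearly with radius: τ = T·r/J = 643.8 × 0.0326 / 3.951×10^-6 = 5.312×10^6 Pa.

5.31 MPa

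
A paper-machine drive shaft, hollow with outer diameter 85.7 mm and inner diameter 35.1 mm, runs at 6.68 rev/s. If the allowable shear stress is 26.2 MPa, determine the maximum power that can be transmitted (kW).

J = π(d_o⁴ − d_i⁴)/32 = π(0.0857⁴ − 0.0351⁴)/32 = 5.147×10^-6 m⁴.
T_max = τ_allow·J/r = 2.62×10^7 × 5.147×10^-6 / 0.0428 = 3147 N·m.
ω = 2π·6.68 = 41.97 rad/s, so P_max = T_max·ω = 1.321×10^5 W.

132 kW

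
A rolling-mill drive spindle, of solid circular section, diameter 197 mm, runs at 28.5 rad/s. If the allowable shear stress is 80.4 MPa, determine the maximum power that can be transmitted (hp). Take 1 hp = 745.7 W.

J = πd⁴/32 = π(0.197)⁴/32 = 1.479×10^-4 m⁴.
T_max = τ_allow·J/r = 8.04×10^7 × 1.479×10^-4 / 0.0985 = 120700 N·m.
ω = 28.5 rad/s, so P_max = T_max·ω = 3.440×10^6 W.

4610 hp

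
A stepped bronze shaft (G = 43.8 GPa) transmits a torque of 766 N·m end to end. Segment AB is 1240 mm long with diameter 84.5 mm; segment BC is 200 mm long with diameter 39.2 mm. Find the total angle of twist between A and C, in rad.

0.0194 rad

J_AB = π(0.0845)⁴/32 = 5.01×10^-6 m⁴; J_BC = π(0.0392)⁴/32 = 2.32×10^-7 m⁴.
θ = (T/G)·Σ L_i/J_i = (766.0/43.8×10⁹)·(1.24/5.01×10^-6 + 0.200/2.32×10^-7) = 0.01942 rad.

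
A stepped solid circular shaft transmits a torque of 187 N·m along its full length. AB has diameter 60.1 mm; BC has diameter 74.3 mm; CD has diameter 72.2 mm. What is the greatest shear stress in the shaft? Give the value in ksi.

Under the same torque, τ_max = 16T/(πd³) is largest where d is smallest — segment AB (d = 60.1 mm).
τ_max = 16·187.0/(π·(0.0601)³) = 4.387×10^6 Pa.

0.636 ksi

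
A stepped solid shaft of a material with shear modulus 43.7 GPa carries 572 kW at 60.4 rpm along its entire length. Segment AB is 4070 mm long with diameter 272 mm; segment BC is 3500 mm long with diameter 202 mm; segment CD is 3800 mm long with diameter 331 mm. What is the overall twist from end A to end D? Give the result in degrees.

3.82°

ω = 2π·60.4/60 = 6.325 rad/s, so T = P/ω = 572×10³ / 6.325 = 90430 N·m.
J_AB = π(0.272)⁴/32 = 5.37×10^-4 m⁴; J_BC = π(0.202)⁴/32 = 1.63×10^-4 m⁴; J_CD = π(0.331)⁴/32 = 1.18×10^-3 m⁴.
θ = (T/G)·Σ L_i/J_i = (90430/43.7×10⁹)·(4.07/5.37×10^-4 + 3.50/1.63×10^-4 + 3.80/1.18×10^-3) = 0.06666 rad.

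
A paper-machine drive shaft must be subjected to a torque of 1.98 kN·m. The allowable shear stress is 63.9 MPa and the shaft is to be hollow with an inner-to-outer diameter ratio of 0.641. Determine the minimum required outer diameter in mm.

57.5 mm

For a hollow shaft with d_i/d_o = 0.641: τ_max = 16T/(π d_o³ (1−k⁴)), so d_o = [16T/(π τ_allow (1−k⁴))]^(1/3) = [16·1980/(π·6.39×10^7·0.8312)]^(1/3) = 0.05748 m.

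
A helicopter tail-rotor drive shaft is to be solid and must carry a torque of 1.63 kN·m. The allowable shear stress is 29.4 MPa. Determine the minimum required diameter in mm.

For a solid shaft τ_max = 16T/(πd³), so d = (16T/(π τ_allow))^(1/3) = (16·1630/(π·2.94×10^7))^(1/3) = 0.06560 m.

65.6 mm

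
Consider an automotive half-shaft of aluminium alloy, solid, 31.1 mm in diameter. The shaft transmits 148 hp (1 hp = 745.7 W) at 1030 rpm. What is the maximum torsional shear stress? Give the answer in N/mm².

173 N/mm²

ω = 2π·1030/60 = 107.9 rad/s, so T = P/ω = 148×745.7 / 107.9 = 1023 N·m.
J = πd⁴/32 = π(0.0311)⁴/32 = 9.184×10^-8 m⁴.
τ_max = T·r/J = 1023 × 0.0156 / 9.184×10^-8 = 1.732×10^8 Pa.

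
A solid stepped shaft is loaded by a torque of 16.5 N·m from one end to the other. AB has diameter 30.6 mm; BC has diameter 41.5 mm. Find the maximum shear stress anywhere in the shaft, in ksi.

Under the same torque, τ_max = 16T/(πd³) is largest where d is smallest — segment AB (d = 30.6 mm).
τ_max = 16·16.50/(π·(0.0306)³) = 2.933×10^6 Pa.

0.425 ksi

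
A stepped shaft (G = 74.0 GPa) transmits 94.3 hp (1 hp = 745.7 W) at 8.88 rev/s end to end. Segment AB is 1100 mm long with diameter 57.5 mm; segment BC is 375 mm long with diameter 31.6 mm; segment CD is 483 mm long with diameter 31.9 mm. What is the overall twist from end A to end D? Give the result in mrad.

164 mrad

ω = 2π·8.88 = 55.79 rad/s, so T = P/ω = 94.3×745.7 / 55.79 = 1260 N·m.
J_AB = π(0.0575)⁴/32 = 1.07×10^-6 m⁴; J_BC = π(0.0316)⁴/32 = 9.79×10^-8 m⁴; J_CD = π(0.0319)⁴/32 = 1.02×10^-7 m⁴.
θ = (T/G)·Σ L_i/J_i = (1260/74.0×10⁹)·(1.10/1.07×10^-6 + 0.375/9.79×10^-8 + 0.483/1.02×10^-7) = 0.1636 rad.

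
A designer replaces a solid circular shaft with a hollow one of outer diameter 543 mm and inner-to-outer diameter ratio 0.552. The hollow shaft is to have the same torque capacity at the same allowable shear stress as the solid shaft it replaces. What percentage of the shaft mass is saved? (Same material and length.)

25.8 %

Equal τ_max and T ⇒ the solid shaft needs d_s³ = d_o³(1−k⁴), so d_s = 543·(1−0.552⁴)^(1/3) = 525.6 mm.
Area ratio A_h/A_s = d_o²(1−k²)/d_s² = (1−k²)/(1−k⁴)^(2/3) = 0.7420.
Mass saving = 1 − 0.7420 = 25.8 %.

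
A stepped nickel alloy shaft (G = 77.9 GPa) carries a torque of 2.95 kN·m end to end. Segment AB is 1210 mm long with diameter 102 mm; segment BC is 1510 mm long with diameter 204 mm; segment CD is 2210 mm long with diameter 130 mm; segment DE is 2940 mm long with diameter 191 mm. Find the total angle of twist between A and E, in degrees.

J_AB = π(0.102)⁴/32 = 1.06×10^-5 m⁴; J_BC = π(0.204)⁴/32 = 1.70×10^-4 m⁴; J_CD = π(0.130)⁴/32 = 2.80×10^-5 m⁴; J_DE = π(0.191)⁴/32 = 1.31×10^-4 m⁴.
θ = (T/G)·Σ L_i/J_i = (2950/77.9×10⁹)·(1.21/1.06×10^-5 + 1.51/1.70×10^-4 + 2.21/2.80×10^-5 + 2.94/1.31×10^-4) = 8.485×10^-3 rad.

0.486°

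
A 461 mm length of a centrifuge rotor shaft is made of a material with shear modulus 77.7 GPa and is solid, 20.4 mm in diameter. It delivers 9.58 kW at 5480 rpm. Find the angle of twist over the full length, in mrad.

5.83 mrad

ω = 2π·5480/60 = 573.9 rad/s, so T = P/ω = 9.58×10³ / 573.9 = 16.69 N·m.
J = πd⁴/32 = π(0.0204)⁴/32 = 1.700×10^-8 m⁴.
θ = T·L/(G·J) = 16.69 × 0.461 / (77.7×10⁹ × 1.700×10^-8) = 5.825×10^-3 rad.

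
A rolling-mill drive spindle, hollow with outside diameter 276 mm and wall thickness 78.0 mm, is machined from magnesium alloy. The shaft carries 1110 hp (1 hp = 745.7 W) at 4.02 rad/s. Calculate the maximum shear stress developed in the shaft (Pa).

ω = 4.02 rad/s, so T = P/ω = 1110×745.7 / 4.020 = 205900 N·m.
J = π(d_o⁴ − d_i⁴)/32 = π(0.276⁴ − 0.120⁴)/32 = 5.493×10^-4 m⁴.
τ_max = T·r/J = 205900 × 0.138 / 5.493×10^-4 = 5.173×10^7 Pa.

5.17e7 Pa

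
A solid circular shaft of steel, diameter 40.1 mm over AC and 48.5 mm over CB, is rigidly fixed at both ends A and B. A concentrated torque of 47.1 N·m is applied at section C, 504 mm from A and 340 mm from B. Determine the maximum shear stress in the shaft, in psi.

Compatibility: T_A·a/J_AC = T_B·b/J_CB with T_A + T_B = T₀.
J_AC = 2.54×10^-7 m⁴, J_CB = 5.43×10^-7 m⁴, so T_A = T₀·(J_AC/a)/((J_AC/a)+(J_CB/b)) = 11.29 N·m, T_B = 35.81 N·m.
τ in each portion: τ_AC = 8.92×10^5 Pa, τ_CB = 1.60×10^6 Pa; maximum is in CB.
τ_max = T_CB·r/J = 35.81·0.0243/5.43×10^-7 = 1.599×10^6 Pa.

232 psi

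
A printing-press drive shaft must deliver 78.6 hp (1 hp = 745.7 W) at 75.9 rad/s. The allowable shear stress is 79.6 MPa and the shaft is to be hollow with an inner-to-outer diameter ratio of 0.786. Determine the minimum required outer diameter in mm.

43.1 mm

ω = 75.9 rad/s, so T = P/ω = 78.6×745.7 / 75.90 = 772.2 N·m.
For a hollow shaft with d_i/d_o = 0.786: τ_max = 16T/(π d_o³ (1−k⁴)), so d_o = [16T/(π τ_allow (1−k⁴))]^(1/3) = [16·772.2/(π·7.96×10^7·0.6183)]^(1/3) = 0.04307 m.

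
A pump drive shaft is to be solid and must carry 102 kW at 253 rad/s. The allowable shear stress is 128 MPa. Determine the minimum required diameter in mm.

ω = 253 rad/s, so T = P/ω = 102×10³ / 253.0 = 403.2 N·m.
For a solid shaft τ_max = 16T/(πd³), so d = (16T/(π τ_allow))^(1/3) = (16·403.2/(π·1.28×10^8))^(1/3) = 0.02522 m.

25.2 mm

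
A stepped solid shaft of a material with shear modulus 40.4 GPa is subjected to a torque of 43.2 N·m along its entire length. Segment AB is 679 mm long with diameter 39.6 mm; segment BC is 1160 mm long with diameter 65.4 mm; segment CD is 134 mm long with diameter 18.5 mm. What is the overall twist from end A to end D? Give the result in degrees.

0.926°

J_AB = π(0.0396)⁴/32 = 2.41×10^-7 m⁴; J_BC = π(0.0654)⁴/32 = 1.80×10^-6 m⁴; J_CD = π(0.0185)⁴/32 = 1.15×10^-8 m⁴.
θ = (T/G)·Σ L_i/J_i = (43.20/40.4×10⁹)·(0.679/2.41×10^-7 + 1.16/1.80×10^-6 + 0.134/1.15×10^-8) = 0.01616 rad.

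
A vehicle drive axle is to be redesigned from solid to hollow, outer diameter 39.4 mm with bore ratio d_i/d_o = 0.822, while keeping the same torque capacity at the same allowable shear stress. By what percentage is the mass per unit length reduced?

51.3 %

Equal τ_max and T ⇒ the solid shaft needs d_s³ = d_o³(1−k⁴), so d_s = 39.4·(1−0.822⁴)^(1/3) = 32.15 mm.
Area ratio A_h/A_s = d_o²(1−k²)/d_s² = (1−k²)/(1−k⁴)^(2/3) = 0.4870.
Mass saving = 1 − 0.4870 = 51.3 %.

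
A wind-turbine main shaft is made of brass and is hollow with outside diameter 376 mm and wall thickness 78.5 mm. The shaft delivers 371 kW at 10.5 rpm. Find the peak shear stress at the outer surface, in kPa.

ω = 2π·10.5/60 = 1.100 rad/s, so T = P/ω = 371×10³ / 1.100 = 337400 N·m.
J = π(d_o⁴ − d_i⁴)/32 = π(0.376⁴ − 0.219⁴)/32 = 1.736×10^-3 m⁴.
τ_max = T·r/J = 337400 × 0.188 / 1.736×10^-3 = 3.653×10^7 Pa.

36500 kPa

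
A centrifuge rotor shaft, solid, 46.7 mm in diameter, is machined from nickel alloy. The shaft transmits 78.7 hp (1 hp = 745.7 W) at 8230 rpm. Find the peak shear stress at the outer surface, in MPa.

3.41 MPa

ω = 2π·8230/60 = 861.8 rad/s, so T = P/ω = 78.7×745.7 / 861.8 = 68.09 N·m.
J = πd⁴/32 = π(0.0467)⁴/32 = 4.669×10^-7 m⁴.
τ_max = T·r/J = 68.09 × 0.0234 / 4.669×10^-7 = 3.405×10^6 Pa.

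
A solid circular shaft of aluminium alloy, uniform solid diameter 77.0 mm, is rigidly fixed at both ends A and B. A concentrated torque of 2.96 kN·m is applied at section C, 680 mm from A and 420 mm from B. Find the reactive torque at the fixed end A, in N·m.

1130 N·m

With uniform GJ and both ends fixed, compatibility θ_AC = θ_CB gives T_A·a = T_B·b, together with T_A + T_B = T₀.
T_A = T₀·b/(a+b) = 2960·420/1100 = 1130 N·m; T_B = 1830 N·m.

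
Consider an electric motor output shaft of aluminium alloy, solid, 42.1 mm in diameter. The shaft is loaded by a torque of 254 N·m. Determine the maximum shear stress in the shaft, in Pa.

1.73e7 Pa

J = πd⁴/32 = π(0.0421)⁴/32 = 3.084×10^-7 m⁴.
τ_max = T·r/J = 254.0 × 0.0210 / 3.084×10^-7 = 1.734×10^7 Pa.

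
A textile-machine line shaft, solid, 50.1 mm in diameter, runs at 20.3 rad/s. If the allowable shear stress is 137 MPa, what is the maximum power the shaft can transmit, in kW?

J = πd⁴/32 = π(0.0501)⁴/32 = 6.185×10^-7 m⁴.
T_max = τ_allow·J/r = 1.37×10^8 × 6.185×10^-7 / 0.0250 = 3383 N·m.
ω = 20.3 rad/s, so P_max = T_max·ω = 6.867×10^4 W.

68.7 kW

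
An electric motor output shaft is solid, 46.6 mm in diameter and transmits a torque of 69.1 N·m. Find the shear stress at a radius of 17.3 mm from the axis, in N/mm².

2.58 N/mm²

J = πd⁴/32 = π(0.0466)⁴/32 = 4.630×10^-7 m⁴.
Shear stress varies linearly with radius: τ = T·r/J = 69.10 × 0.0173 / 4.630×10^-7 = 2.582×10^6 Pa.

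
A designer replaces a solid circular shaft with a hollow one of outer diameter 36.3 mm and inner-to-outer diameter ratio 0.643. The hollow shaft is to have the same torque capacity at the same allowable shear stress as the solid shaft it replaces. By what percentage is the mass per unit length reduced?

33.5 %

Equal τ_max and T ⇒ the solid shaft needs d_s³ = d_o³(1−k⁴), so d_s = 36.3·(1−0.643⁴)^(1/3) = 34.10 mm.
Area ratio A_h/A_s = d_o²(1−k²)/d_s² = (1−k²)/(1−k⁴)^(2/3) = 0.6646.
Mass saving = 1 − 0.6646 = 33.5 %.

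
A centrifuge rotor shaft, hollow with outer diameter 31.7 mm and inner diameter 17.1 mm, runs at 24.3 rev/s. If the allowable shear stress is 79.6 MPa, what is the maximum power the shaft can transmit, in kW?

69.6 kW

J = π(d_o⁴ − d_i⁴)/32 = π(0.0317⁴ − 0.0171⁴)/32 = 9.074×10^-8 m⁴.
T_max = τ_allow·J/r = 7.96×10^7 × 9.074×10^-8 / 0.0158 = 455.7 N·m.
ω = 2π·24.3 = 152.7 rad/s, so P_max = T_max·ω = 6.958×10^4 W.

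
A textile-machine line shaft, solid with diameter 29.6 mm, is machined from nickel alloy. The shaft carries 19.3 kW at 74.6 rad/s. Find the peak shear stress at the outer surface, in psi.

7370 psi

ω = 74.6 rad/s, so T = P/ω = 19.3×10³ / 74.60 = 258.7 N·m.
J = πd⁴/32 = π(0.0296)⁴/32 = 7.536×10^-8 m⁴.
τ_max = T·r/J = 258.7 × 0.0148 / 7.536×10^-8 = 5.081×10^7 Pa.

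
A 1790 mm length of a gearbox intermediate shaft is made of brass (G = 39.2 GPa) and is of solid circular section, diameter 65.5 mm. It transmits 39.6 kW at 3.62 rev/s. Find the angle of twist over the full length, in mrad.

44.0 mrad

ω = 2π·3.62 = 22.75 rad/s, so T = P/ω = 39.6×10³ / 22.75 = 1741 N·m.
J = πd⁴/32 = π(0.0655)⁴/32 = 1.807×10^-6 m⁴.
θ = T·L/(G·J) = 1741 × 1.79 / (39.2×10⁹ × 1.807×10^-6) = 0.04400 rad.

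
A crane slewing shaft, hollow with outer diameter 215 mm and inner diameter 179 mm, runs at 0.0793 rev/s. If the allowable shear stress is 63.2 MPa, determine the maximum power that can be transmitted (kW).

J = π(d_o⁴ − d_i⁴)/32 = π(0.215⁴ − 0.179⁴)/32 = 1.090×10^-4 m⁴.
T_max = τ_allow·J/r = 6.32×10^7 × 1.090×10^-4 / 0.107 = 64070 N·m.
ω = 2π·0.0793 = 0.4983 rad/s, so P_max = T_max·ω = 3.193×10^4 W.

31.9 kW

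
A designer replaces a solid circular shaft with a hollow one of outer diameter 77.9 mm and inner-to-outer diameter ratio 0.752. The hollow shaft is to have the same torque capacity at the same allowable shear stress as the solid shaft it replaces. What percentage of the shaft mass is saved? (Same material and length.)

Equal τ_max and T ⇒ the solid shaft needs d_s³ = d_o³(1−k⁴), so d_s = 77.9·(1−0.752⁴)^(1/3) = 68.51 mm.
Area ratio A_h/A_s = d_o²(1−k²)/d_s² = (1−k²)/(1−k⁴)^(2/3) = 0.5618.
Mass saving = 1 − 0.5618 = 43.8 %.

43.8 %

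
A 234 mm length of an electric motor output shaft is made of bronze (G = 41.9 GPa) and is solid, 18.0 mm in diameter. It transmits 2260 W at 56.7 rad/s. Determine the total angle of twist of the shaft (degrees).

1.24°

ω = 56.7 rad/s, so T = P/ω = 2260 / 56.70 = 39.86 N·m.
J = πd⁴/32 = π(0.0180)⁴/32 = 1.031×10^-8 m⁴.
θ = T·L/(G·J) = 39.86 × 0.234 / (41.9×10⁹ × 1.031×10^-8) = 0.02160 rad.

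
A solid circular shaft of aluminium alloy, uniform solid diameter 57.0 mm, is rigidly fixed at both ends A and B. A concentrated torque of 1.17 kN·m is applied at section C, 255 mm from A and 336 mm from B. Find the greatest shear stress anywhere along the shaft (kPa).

With uniform GJ and both ends fixed, compatibility θ_AC = θ_CB gives T_A·a = T_B·b, together with T_A + T_B = T₀.
T_A = T₀·b/(a+b) = 1170·336/591.0 = 665.2 N·m; T_B = 504.8 N·m.
τ in each portion: τ_AC = 1.83×10^7 Pa, τ_CB = 1.39×10^7 Pa; maximum is in AC.
τ_max = T_AC·r/J = 665.2·0.0285/1.04×10^-6 = 1.829×10^7 Pa.

18300 kPa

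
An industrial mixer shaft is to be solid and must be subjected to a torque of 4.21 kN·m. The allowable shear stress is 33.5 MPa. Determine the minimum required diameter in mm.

86.2 mm

For a solid shaft τ_max = 16T/(πd³), so d = (16T/(π τ_allow))^(1/3) = (16·4210/(π·3.35×10^7))^(1/3) = 0.08618 m.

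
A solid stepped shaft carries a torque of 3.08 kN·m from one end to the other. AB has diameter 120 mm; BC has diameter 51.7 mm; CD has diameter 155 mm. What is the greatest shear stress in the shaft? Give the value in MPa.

Under the same torque, τ_max = 16T/(πd³) is largest where d is smallest — segment BC (d = 51.7 mm).
τ_max = 16·3080/(π·(0.0517)³) = 1.135×10^8 Pa.

114 MPa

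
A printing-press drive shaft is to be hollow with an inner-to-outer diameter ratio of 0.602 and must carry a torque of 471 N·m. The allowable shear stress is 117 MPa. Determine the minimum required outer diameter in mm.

For a hollow shaft with d_i/d_o = 0.602: τ_max = 16T/(π d_o³ (1−k⁴)), so d_o = [16T/(π τ_allow (1−k⁴))]^(1/3) = [16·471.0/(π·1.17×10^8·0.8687)]^(1/3) = 0.02868 m.

28.7 mm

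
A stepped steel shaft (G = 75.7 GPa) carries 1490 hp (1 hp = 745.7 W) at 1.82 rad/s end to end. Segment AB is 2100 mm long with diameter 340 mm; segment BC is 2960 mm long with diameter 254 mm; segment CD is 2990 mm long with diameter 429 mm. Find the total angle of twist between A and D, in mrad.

ω = 1.82 rad/s, so T = P/ω = 1490×745.7 / 1.820 = 610500 N·m.
J_AB = π(0.340)⁴/32 = 1.31×10^-3 m⁴; J_BC = π(0.254)⁴/32 = 4.09×10^-4 m⁴; J_CD = π(0.429)⁴/32 = 3.33×10^-3 m⁴.
θ = (T/G)·Σ L_i/J_i = (610500/75.7×10⁹)·(2.10/1.31×10^-3 + 2.96/4.09×10^-4 + 2.99/3.33×10^-3) = 0.07858 rad.

78.6 mrad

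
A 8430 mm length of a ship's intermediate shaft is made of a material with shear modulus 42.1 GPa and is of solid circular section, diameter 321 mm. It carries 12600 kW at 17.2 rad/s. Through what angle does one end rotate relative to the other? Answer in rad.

ω = 17.2 rad/s, so T = P/ω = 12600×10³ / 17.20 = 732600 N·m.
J = πd⁴/32 = π(0.321)⁴/32 = 1.042×10^-3 m⁴.
θ = T·L/(G·J) = 732600 × 8.43 / (42.1×10⁹ × 1.042×10^-3) = 0.1407 rad.

0.141 rad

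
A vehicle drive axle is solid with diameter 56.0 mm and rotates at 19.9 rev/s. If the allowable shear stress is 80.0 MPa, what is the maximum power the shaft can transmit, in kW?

345 kW

J = πd⁴/32 = π(0.0560)⁴/32 = 9.655×10^-7 m⁴.
T_max = τ_allow·J/r = 8.00×10^7 × 9.655×10^-7 / 0.0280 = 2759 N·m.
ω = 2π·19.9 = 125.0 rad/s, so P_max = T_max·ω = 3.449×10^5 W.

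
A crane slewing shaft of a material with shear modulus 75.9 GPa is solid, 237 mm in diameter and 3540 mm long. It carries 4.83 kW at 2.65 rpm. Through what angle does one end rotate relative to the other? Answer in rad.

ω = 2π·2.65/60 = 0.2775 rad/s, so T = P/ω = 4.83×10³ / 0.2775 = 17400 N·m.
J = πd⁴/32 = π(0.237)⁴/32 = 3.097×10^-4 m⁴.
θ = T·L/(G·J) = 17400 × 3.54 / (75.9×10⁹ × 3.097×10^-4) = 2.621×10^-3 rad.

0.00262 rad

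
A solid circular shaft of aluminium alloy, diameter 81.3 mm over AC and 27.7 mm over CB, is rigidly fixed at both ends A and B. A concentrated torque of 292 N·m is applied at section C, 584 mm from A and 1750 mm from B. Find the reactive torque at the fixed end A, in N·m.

291 N·m

Compatibility: T_A·a/J_AC = T_B·b/J_CB with T_A + T_B = T₀.
J_AC = 4.29×10^-6 m⁴, J_CB = 5.78×10^-8 m⁴, so T_A = T₀·(J_AC/a)/((J_AC/a)+(J_CB/b)) = 290.7 N·m, T_B = 1.307 N·m.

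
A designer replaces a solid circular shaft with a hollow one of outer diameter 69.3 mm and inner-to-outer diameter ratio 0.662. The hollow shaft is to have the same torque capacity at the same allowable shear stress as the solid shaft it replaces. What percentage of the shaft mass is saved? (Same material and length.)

Equal τ_max and T ⇒ the solid shaft needs d_s³ = d_o³(1−k⁴), so d_s = 69.3·(1−0.662⁴)^(1/3) = 64.54 mm.
Area ratio A_h/A_s = d_o²(1−k²)/d_s² = (1−k²)/(1−k⁴)^(2/3) = 0.6476.
Mass saving = 1 − 0.6476 = 35.2 %.

35.2 %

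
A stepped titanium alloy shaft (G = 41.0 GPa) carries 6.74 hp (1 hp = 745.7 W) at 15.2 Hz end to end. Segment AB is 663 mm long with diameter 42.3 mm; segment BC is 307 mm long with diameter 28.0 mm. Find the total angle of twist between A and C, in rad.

ω = 2π·15.2 = 95.50 rad/s, so T = P/ω = 6.74×745.7 / 95.50 = 52.63 N·m.
J_AB = π(0.0423)⁴/32 = 3.14×10^-7 m⁴; J_BC = π(0.0280)⁴/32 = 6.03×10^-8 m⁴.
θ = (T/G)·Σ L_i/J_i = (52.63/41.0×10⁹)·(0.663/3.14×10^-7 + 0.307/6.03×10^-8) = 9.238×10^-3 rad.

0.00924 rad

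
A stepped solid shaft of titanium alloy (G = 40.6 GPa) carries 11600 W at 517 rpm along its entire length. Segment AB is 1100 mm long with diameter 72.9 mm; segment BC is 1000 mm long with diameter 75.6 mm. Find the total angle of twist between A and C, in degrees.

0.214°

ω = 2π·517/60 = 54.14 rad/s, so T = P/ω = 11600 / 54.14 = 214.3 N·m.
J_AB = π(0.0729)⁴/32 = 2.77×10^-6 m⁴; J_BC = π(0.0756)⁴/32 = 3.21×10^-6 m⁴.
θ = (T/G)·Σ L_i/J_i = (214.3/40.6×10⁹)·(1.10/2.77×10^-6 + 1.00/3.21×10^-6) = 3.739×10^-3 rad.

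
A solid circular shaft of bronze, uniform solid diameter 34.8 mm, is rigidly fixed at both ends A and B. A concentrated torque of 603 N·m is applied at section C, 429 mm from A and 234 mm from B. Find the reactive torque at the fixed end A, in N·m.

213 N·m

With uniform GJ and both ends fixed, compatibility θ_AC = θ_CB gives T_A·a = T_B·b, together with T_A + T_B = T₀.
T_A = T₀·b/(a+b) = 603.0·234/663.0 = 212.8 N·m; T_B = 390.2 N·m.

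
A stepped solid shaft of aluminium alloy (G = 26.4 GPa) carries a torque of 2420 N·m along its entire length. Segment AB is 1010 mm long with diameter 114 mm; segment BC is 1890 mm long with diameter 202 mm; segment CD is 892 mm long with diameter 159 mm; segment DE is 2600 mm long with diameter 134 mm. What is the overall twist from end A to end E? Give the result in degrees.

0.887°

J_AB = π(0.114)⁴/32 = 1.66×10^-5 m⁴; J_BC = π(0.202)⁴/32 = 1.63×10^-4 m⁴; J_CD = π(0.159)⁴/32 = 6.27×10^-5 m⁴; J_DE = π(0.134)⁴/32 = 3.17×10^-5 m⁴.
θ = (T/G)·Σ L_i/J_i = (2420/26.4×10⁹)·(1.01/1.66×10^-5 + 1.89/1.63×10^-4 + 0.892/6.27×10^-5 + 2.60/3.17×10^-5) = 0.01548 rad.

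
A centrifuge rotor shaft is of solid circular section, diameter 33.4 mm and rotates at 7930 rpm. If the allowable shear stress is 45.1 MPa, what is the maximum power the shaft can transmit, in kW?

J = πd⁴/32 = π(0.0334)⁴/32 = 1.222×10^-7 m⁴.
T_max = τ_allow·J/r = 4.51×10^7 × 1.222×10^-7 / 0.0167 = 329.9 N·m.
ω = 2π·7930/60 = 830.4 rad/s, so P_max = T_max·ω = 2.740×10^5 W.

274 kW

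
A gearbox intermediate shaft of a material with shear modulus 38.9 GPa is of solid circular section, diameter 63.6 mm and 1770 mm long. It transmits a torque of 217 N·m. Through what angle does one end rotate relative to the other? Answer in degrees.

J = πd⁴/32 = π(0.0636)⁴/32 = 1.606×10^-6 m⁴.
θ = T·L/(G·J) = 217.0 × 1.77 / (38.9×10⁹ × 1.606×10^-6) = 6.147×10^-3 rad.

0.352°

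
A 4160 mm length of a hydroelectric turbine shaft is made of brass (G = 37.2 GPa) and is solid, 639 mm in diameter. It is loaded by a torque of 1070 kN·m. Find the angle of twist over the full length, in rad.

J = πd⁴/32 = π(0.639)⁴/32 = 0.01637 m⁴.
θ = T·L/(G·J) = 1.070e6 × 4.16 / (37.2×10⁹ × 0.01637) = 7.310×10^-3 rad.

0.00731 rad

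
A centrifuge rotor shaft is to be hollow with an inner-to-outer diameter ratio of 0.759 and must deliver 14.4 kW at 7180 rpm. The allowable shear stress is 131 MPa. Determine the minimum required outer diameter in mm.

ω = 2π·7180/60 = 751.9 rad/s, so T = P/ω = 14.4×10³ / 751.9 = 19.15 N·m.
For a hollow shaft with d_i/d_o = 0.759: τ_max = 16T/(π d_o³ (1−k⁴)), so d_o = [16T/(π τ_allow (1−k⁴))]^(1/3) = [16·19.15/(π·1.31×10^8·0.6681)]^(1/3) = 0.01037 m.

10.4 mm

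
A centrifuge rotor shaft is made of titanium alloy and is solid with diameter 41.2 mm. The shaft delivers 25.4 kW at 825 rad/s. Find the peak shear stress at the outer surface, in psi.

ω = 825 rad/s, so T = P/ω = 25.4×10³ / 825.0 = 30.79 N·m.
J = πd⁴/32 = π(0.0412)⁴/32 = 2.829×10^-7 m⁴.
τ_max = T·r/J = 30.79 × 0.0206 / 2.829×10^-7 = 2.242×10^6 Pa.

325 psi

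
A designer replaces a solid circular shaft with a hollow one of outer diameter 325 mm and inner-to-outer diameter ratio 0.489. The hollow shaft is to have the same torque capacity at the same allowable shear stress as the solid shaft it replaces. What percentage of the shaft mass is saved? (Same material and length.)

20.9 %

Equal τ_max and T ⇒ the solid shaft needs d_s³ = d_o³(1−k⁴), so d_s = 325·(1−0.489⁴)^(1/3) = 318.7 mm.
Area ratio A_h/A_s = d_o²(1−k²)/d_s² = (1−k²)/(1−k⁴)^(2/3) = 0.7913.
Mass saving = 1 − 0.7913 = 20.9 %.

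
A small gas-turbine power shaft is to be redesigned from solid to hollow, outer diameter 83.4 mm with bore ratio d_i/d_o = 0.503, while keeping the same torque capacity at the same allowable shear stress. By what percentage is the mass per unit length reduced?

21.9 %

Equal τ_max and T ⇒ the solid shaft needs d_s³ = d_o³(1−k⁴), so d_s = 83.4·(1−0.503⁴)^(1/3) = 81.58 mm.
Area ratio A_h/A_s = d_o²(1−k²)/d_s² = (1−k²)/(1−k⁴)^(2/3) = 0.7807.
Mass saving = 1 − 0.7807 = 21.9 %.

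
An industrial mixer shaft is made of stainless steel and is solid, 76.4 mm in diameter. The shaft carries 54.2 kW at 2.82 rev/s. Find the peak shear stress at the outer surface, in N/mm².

ω = 2π·2.82 = 17.72 rad/s, so T = P/ω = 54.2×10³ / 17.72 = 3059 N·m.
J = πd⁴/32 = π(0.0764)⁴/32 = 3.345×10^-6 m⁴.
τ_max = T·r/J = 3059 × 0.0382 / 3.345×10^-6 = 3.493×10^7 Pa.

34.9 N/mm²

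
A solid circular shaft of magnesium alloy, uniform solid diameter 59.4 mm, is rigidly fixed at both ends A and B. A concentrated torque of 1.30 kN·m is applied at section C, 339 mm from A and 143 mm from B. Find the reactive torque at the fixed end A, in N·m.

386 N·m

With uniform GJ and both ends fixed, compatibility θ_AC = θ_CB gives T_A·a = T_B·b, together with T_A + T_B = T₀.
T_A = T₀·b/(a+b) = 1300·143/482.0 = 385.7 N·m; T_B = 914.3 N·m.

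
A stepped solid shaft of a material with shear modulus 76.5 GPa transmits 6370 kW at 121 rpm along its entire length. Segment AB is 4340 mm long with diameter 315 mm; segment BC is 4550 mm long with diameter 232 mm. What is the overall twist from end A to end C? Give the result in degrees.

ω = 2π·121/60 = 12.67 rad/s, so T = P/ω = 6370×10³ / 12.67 = 502700 N·m.
J_AB = π(0.315)⁴/32 = 9.67×10^-4 m⁴; J_BC = π(0.232)⁴/32 = 2.84×10^-4 m⁴.
θ = (T/G)·Σ L_i/J_i = (502700/76.5×10⁹)·(4.34/9.67×10^-4 + 4.55/2.84×10^-4) = 0.1346 rad.

7.71°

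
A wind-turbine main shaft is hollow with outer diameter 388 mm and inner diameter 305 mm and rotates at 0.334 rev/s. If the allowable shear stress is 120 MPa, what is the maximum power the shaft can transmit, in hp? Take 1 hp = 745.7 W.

2390 hp

J = π(d_o⁴ − d_i⁴)/32 = π(0.388⁴ − 0.305⁴)/32 = 1.375×10^-3 m⁴.
T_max = τ_allow·J/r = 1.20×10^8 × 1.375×10^-3 / 0.194 = 850800 N·m.
ω = 2π·0.334 = 2.099 rad/s, so P_max = T_max·ω = 1.785×10^6 W.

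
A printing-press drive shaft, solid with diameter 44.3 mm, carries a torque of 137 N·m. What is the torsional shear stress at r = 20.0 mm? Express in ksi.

J = πd⁴/32 = π(0.0443)⁴/32 = 3.781×10^-7 m⁴.
Shear stress varies linearly with radius: τ = T·r/J = 137.0 × 0.0200 / 3.781×10^-7 = 7.247×10^6 Pa.

1.05 ksi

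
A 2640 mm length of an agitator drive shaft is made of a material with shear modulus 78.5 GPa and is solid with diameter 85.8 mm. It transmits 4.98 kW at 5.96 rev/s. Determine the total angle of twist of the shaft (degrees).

0.0482°

ω = 2π·5.96 = 37.45 rad/s, so T = P/ω = 4.98×10³ / 37.45 = 133.0 N·m.
J = πd⁴/32 = π(0.0858)⁴/32 = 5.320×10^-6 m⁴.
θ = T·L/(G·J) = 133.0 × 2.64 / (78.5×10⁹ × 5.320×10^-6) = 8.406×10^-4 rad.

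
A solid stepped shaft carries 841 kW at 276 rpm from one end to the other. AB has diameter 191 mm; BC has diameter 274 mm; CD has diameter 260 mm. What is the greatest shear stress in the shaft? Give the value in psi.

3080 psi

ω = 2π·276/60 = 28.90 rad/s, so T = P/ω = 841×10³ / 28.90 = 29100 N·m.
Under the same torque, τ_max = 16T/(πd³) is largest where d is smallest — segment AB (d = 191 mm).
τ_max = 16·29100/(π·(0.191)³) = 2.127×10^7 Pa.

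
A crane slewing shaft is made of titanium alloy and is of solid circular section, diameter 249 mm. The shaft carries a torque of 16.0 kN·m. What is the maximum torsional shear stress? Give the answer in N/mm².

J = πd⁴/32 = π(0.249)⁴/32 = 3.774×10^-4 m⁴.
τ_max = T·r/J = 16000 × 0.124 / 3.774×10^-4 = 5.278×10^6 Pa.

5.28 N/mm²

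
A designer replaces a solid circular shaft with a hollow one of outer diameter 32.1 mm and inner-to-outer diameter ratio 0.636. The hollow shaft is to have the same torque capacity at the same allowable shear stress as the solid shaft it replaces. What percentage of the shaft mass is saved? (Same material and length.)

32.9 %

Equal τ_max and T ⇒ the solid shaft needs d_s³ = d_o³(1−k⁴), so d_s = 32.1·(1−0.636⁴)^(1/3) = 30.24 mm.
Area ratio A_h/A_s = d_o²(1−k²)/d_s² = (1−k²)/(1−k⁴)^(2/3) = 0.6708.
Mass saving = 1 − 0.6708 = 32.9 %.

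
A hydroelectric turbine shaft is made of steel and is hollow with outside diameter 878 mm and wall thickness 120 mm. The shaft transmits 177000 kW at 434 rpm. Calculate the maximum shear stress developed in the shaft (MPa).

40.6 MPa

ω = 2π·434/60 = 45.45 rad/s, so T = P/ω = 177000×10³ / 45.45 = 3.895e6 N·m.
J = π(d_o⁴ − d_i⁴)/32 = π(0.878⁴ − 0.638⁴)/32 = 0.04208 m⁴.
τ_max = T·r/J = 3.895e6 × 0.439 / 0.04208 = 4.063×10^7 Pa.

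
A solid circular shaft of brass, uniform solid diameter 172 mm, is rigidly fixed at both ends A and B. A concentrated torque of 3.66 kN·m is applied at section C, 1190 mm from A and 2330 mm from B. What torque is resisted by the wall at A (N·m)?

With uniform GJ and both ends fixed, compatibility θ_AC = θ_CB gives T_A·a = T_B·b, together with T_A + T_B = T₀.
T_A = T₀·b/(a+b) = 3660·2330/3520 = 2423 N·m; T_B = 1237 N·m.

2420 N·m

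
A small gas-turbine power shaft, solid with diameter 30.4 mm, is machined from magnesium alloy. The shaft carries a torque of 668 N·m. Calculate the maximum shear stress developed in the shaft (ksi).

17.6 ksi

J = πd⁴/32 = π(0.0304)⁴/32 = 8.385×10^-8 m⁴.
τ_max = T·r/J = 668.0 × 0.0152 / 8.385×10^-8 = 1.211×10^8 Pa.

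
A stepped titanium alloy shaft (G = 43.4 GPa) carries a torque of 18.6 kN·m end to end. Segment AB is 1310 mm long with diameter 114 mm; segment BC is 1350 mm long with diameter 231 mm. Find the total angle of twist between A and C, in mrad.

35.9 mrad

J_AB = π(0.114)⁴/32 = 1.66×10^-5 m⁴; J_BC = π(0.231)⁴/32 = 2.80×10^-4 m⁴.
θ = (T/G)·Σ L_i/J_i = (18600/43.4×10⁹)·(1.31/1.66×10^-5 + 1.35/2.80×10^-4) = 0.03593 rad.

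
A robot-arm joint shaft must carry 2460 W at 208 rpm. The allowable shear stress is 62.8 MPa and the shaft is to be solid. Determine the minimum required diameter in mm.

ω = 2π·208/60 = 21.78 rad/s, so T = P/ω = 2460 / 21.78 = 112.9 N·m.
For a solid shaft τ_max = 16T/(πd³), so d = (16T/(π τ_allow))^(1/3) = (16·112.9/(π·6.28×10^7))^(1/3) = 0.02092 m.

20.9 mm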